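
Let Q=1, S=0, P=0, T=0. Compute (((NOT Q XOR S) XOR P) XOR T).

Substituting: (((NOT 1 XOR 0) XOR 0) XOR 0)
= 0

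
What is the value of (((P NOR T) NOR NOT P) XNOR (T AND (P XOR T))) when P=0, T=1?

Substituting: (((0 NOR 1) NOR NOT 0) XNOR (1 AND (0 XOR 1)))
= 0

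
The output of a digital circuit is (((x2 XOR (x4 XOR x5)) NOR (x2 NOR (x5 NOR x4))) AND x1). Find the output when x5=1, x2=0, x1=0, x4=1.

Substituting: (((0 XOR (1 XOR 1)) NOR (0 NOR (1 NOR 1))) AND 0)
= 0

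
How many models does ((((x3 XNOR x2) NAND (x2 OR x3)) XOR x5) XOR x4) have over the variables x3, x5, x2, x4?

Satisfying assignments: (0,0,0,0), (0,0,1,0), (0,1,0,1), (0,1,1,1), (1,0,0,0), (1,0,1,1), (1,1,0,1), (1,1,1,0)
Count: 8 out of 16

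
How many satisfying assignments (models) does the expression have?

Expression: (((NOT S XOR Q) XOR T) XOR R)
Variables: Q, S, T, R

Satisfying assignments: (0,0,0,0), (0,0,1,1), (0,1,0,1), (0,1,1,0), (1,0,0,1), (1,0,1,0), (1,1,0,0), (1,1,1,1)
Count: 8 out of 16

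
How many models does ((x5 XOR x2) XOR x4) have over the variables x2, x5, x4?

Satisfying assignments: (0,0,1), (0,1,0), (1,0,0), (1,1,1)
Count: 4 out of 8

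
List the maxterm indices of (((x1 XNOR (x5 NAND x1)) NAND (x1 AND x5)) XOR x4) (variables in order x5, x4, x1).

ΠM(2, 3, 6, 7) = (x5 OR NOT x4 OR x1) AND (x5 OR NOT x4 OR NOT x1) AND (NOT x5 OR NOT x4 OR x1) AND (NOT x5 OR NOT x4 OR NOT x1)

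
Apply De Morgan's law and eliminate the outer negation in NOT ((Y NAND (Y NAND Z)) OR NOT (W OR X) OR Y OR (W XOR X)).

NOT (Y NAND (Y NAND Z)) AND (W OR X) AND NOT Y AND NOT (W XOR X)
De Morgan's: NOT(OR of terms) = AND of negations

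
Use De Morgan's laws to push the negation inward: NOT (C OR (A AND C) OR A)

NOT C AND NOT (A AND C) AND NOT A
De Morgan's: NOT(OR of terms) = AND of negations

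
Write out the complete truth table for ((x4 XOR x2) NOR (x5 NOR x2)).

x5 | x4 | x2 | Output
---------------------
0 | 0 | 0 | 0
0 | 0 | 1 | 0
0 | 1 | 0 | 0
0 | 1 | 1 | 1
1 | 0 | 0 | 1
1 | 0 | 1 | 0
1 | 1 | 0 | 0
1 | 1 | 1 | 1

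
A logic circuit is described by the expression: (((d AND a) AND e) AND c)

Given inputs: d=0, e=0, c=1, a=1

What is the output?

Substituting: (((0 AND 1) AND 0) AND 1)
= 0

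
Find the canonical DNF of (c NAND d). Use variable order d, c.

(NOT d AND NOT c) OR (NOT d AND c) OR (d AND NOT c)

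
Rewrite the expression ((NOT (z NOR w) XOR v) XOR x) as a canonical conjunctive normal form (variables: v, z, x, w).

(v OR z OR x OR w) AND (v OR z OR NOT x OR NOT w) AND (v OR NOT z OR NOT x OR w) AND (v OR NOT z OR NOT x OR NOT w) AND (NOT v OR z OR x OR NOT w) AND (NOT v OR z OR NOT x OR w) AND (NOT v OR NOT z OR x OR w) AND (NOT v OR NOT z OR x OR NOT w)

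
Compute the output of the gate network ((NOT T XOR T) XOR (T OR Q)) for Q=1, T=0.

Substituting: ((NOT 0 XOR 0) XOR (0 OR 1))
= 0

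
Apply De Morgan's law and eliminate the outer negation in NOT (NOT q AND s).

q OR NOT s
De Morgan's: NOT(AND of terms) = OR of negations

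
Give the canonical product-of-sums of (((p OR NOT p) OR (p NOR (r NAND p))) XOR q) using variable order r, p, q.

ΠM(1, 3, 5, 7) = (r OR p OR NOT q) AND (r OR NOT p OR NOT q) AND (NOT r OR p OR NOT q) AND (NOT r OR NOT p OR NOT q)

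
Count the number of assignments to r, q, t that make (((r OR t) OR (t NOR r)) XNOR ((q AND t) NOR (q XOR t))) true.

Satisfying assignments: (0,0,0), (1,0,0)
Count: 2 out of 8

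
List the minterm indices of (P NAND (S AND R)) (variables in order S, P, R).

Σm(0, 1, 2, 3, 4, 5, 6) = (NOT S AND NOT P AND NOT R) OR (NOT S AND NOT P AND R) OR (NOT S AND P AND NOT R) OR (NOT S AND P AND R) OR (S AND NOT P AND NOT R) OR (S AND NOT P AND R) OR (S AND P AND NOT R)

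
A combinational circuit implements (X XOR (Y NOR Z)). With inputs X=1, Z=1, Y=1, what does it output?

Substituting: (1 XOR (1 NOR 1))
= 1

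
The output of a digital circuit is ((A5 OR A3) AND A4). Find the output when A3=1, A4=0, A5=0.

Substituting: ((0 OR 1) AND 0)
= 0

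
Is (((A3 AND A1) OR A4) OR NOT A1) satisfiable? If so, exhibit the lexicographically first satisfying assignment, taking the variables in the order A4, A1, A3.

A4=0, A1=0, A3=0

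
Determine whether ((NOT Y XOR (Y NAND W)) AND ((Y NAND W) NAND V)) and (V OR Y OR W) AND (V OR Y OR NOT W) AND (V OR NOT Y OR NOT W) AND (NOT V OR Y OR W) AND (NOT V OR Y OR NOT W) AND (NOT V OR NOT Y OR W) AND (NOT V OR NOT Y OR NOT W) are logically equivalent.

Yes, they are equivalent — the two output columns agree on all 8 assignments:
V | Y | W | Expression 1 | Expression 2
---------------------------------------
0 | 0 | 0 | 0 | 0
0 | 0 | 1 | 0 | 0
0 | 1 | 0 | 1 | 1
0 | 1 | 1 | 0 | 0
1 | 0 | 0 | 0 | 0
1 | 0 | 1 | 0 | 0
1 | 1 | 0 | 0 | 0
1 | 1 | 1 | 0 | 0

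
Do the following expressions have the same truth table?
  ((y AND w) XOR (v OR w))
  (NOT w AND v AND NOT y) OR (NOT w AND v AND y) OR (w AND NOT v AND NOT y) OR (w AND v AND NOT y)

Yes, they are equivalent — the two output columns agree on all 8 assignments:
w | v | y | Expression 1 | Expression 2
---------------------------------------
0 | 0 | 0 | 0 | 0
0 | 0 | 1 | 0 | 0
0 | 1 | 0 | 1 | 1
0 | 1 | 1 | 1 | 1
1 | 0 | 0 | 1 | 1
1 | 0 | 1 | 0 | 0
1 | 1 | 0 | 1 | 1
1 | 1 | 1 | 0 | 0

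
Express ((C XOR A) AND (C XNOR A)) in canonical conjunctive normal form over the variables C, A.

(C OR A) AND (C OR NOT A) AND (NOT C OR A) AND (NOT C OR NOT A)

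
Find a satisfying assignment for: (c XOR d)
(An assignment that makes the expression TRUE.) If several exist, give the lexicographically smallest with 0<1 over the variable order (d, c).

d=0, c=1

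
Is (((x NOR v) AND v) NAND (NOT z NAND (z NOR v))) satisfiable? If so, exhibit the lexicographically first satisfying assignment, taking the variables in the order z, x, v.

z=0, x=0, v=0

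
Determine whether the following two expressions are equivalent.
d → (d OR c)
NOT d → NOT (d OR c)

No, Inverse is not equivalent to original (counterexample: c=1, d=0, a=0)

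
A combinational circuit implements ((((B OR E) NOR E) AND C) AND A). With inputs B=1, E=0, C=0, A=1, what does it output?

Substituting: ((((1 OR 0) NOR 0) AND 0) AND 1)
= 0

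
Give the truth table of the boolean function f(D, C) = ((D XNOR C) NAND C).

D | C | Output
--------------
0 | 0 | 1
0 | 1 | 1
1 | 0 | 1
1 | 1 | 0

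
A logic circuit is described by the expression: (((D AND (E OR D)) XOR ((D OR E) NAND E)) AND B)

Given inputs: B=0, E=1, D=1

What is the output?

Substituting: (((1 AND (1 OR 1)) XOR ((1 OR 1) NAND 1)) AND 0)
= 0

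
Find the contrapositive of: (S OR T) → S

Contrapositive: NOT S → NOT (S OR T)
Note: A statement and its contrapositive are logically equivalent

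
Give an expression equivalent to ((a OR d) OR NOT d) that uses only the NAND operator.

((((a NAND a) NAND (d NAND d)) NAND ((a NAND a) NAND (d NAND d))) NAND ((d NAND d) NAND (d NAND d)))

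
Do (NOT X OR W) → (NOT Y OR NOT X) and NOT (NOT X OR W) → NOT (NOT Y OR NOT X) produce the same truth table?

No, Inverse is not equivalent to original (counterexample: X=1, W=0, Y=0)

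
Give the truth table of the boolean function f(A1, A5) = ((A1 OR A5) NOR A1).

A1 | A5 | Output
----------------
0 | 0 | 1
0 | 1 | 0
1 | 0 | 0
1 | 1 | 0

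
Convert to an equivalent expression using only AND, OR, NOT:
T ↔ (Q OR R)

(T AND (Q OR R)) OR (NOT T AND NOT (Q OR R))
(Biconditional = both true or both false)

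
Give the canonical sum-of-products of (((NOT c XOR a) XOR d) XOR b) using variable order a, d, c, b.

Σm(0, 3, 5, 6, 9, 10, 12, 15) = (NOT a AND NOT d AND NOT c AND NOT b) OR (NOT a AND NOT d AND c AND b) OR (NOT a AND d AND NOT c AND b) OR (NOT a AND d AND c AND NOT b) OR (a AND NOT d AND NOT c AND b) OR (a AND NOT d AND c AND NOT b) OR (a AND d AND NOT c AND NOT b) OR (a AND d AND c AND b)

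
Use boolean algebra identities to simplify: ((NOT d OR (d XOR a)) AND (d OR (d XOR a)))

By distribution ((E OR v) AND (E OR NOT v) = E):
= (d XOR a)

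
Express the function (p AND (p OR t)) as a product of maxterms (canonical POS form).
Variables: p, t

ΠM(0, 1) = (p OR t) AND (p OR NOT t)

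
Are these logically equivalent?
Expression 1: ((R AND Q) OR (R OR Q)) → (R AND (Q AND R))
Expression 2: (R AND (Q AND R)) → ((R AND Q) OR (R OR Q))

No, Converse is not equivalent to original (counterexample: R=0, Q=1)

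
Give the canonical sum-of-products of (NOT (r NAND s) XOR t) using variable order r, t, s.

Σm(2, 3, 5, 6) = (NOT r AND t AND NOT s) OR (NOT r AND t AND s) OR (r AND NOT t AND s) OR (r AND t AND NOT s)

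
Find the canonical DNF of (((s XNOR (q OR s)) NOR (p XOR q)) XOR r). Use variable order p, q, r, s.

(NOT p AND NOT q AND r AND NOT s) OR (NOT p AND NOT q AND r AND s) OR (NOT p AND q AND r AND NOT s) OR (NOT p AND q AND r AND s) OR (p AND NOT q AND r AND NOT s) OR (p AND NOT q AND r AND s) OR (p AND q AND NOT r AND NOT s) OR (p AND q AND r AND s)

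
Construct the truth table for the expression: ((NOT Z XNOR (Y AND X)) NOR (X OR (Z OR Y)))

Z | Y | X | Output
------------------
0 | 0 | 0 | 1
0 | 0 | 1 | 0
0 | 1 | 0 | 0
0 | 1 | 1 | 0
1 | 0 | 0 | 0
1 | 0 | 1 | 0
1 | 1 | 0 | 0
1 | 1 | 1 | 0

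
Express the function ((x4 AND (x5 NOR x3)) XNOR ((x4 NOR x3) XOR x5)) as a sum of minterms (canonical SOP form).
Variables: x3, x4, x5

Σm(1, 4, 6) = (NOT x3 AND NOT x4 AND x5) OR (x3 AND NOT x4 AND NOT x5) OR (x3 AND x4 AND NOT x5)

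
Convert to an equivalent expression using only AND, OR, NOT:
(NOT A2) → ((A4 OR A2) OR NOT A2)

A2 OR ((A4 OR A2) OR NOT A2)
(Implication elimination: A → B = NOT A OR B)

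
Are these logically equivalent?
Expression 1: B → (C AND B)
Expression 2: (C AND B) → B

No, Converse is not equivalent to original (counterexample: B=1, A=0, C=0)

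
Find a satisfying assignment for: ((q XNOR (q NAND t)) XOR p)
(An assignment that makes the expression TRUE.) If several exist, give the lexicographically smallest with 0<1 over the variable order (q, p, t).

q=0, p=1, t=0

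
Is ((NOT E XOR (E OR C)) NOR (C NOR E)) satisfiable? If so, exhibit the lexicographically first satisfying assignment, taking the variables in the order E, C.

E=0, C=1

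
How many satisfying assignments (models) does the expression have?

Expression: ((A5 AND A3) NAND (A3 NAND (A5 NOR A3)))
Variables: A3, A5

Satisfying assignments: (0,0), (0,1), (1,0)
Count: 3 out of 4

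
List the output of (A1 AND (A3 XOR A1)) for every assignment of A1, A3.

A1 | A3 | Output
----------------
0 | 0 | 0
0 | 1 | 0
1 | 0 | 1
1 | 1 | 0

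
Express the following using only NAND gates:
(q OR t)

((q NAND q) NAND (t NAND t))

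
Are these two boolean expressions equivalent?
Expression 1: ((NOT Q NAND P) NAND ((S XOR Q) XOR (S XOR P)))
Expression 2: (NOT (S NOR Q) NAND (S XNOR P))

No. Counterexample: with Q=0, P=1, S=1, Expression 1 = 1 but Expression 2 = 0.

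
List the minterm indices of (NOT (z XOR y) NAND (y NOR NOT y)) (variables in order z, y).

Σm(0, 1, 2, 3) = (NOT z AND NOT y) OR (NOT z AND y) OR (z AND NOT y) OR (z AND y)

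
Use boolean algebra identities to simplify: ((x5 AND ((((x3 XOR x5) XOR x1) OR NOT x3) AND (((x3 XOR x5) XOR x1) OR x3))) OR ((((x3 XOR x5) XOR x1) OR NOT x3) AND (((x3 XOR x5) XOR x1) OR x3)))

By absorption (E OR (E AND v) = E) then distribution ((E OR v) AND (E OR NOT v) = E):
= ((x3 XOR x5) XOR x1)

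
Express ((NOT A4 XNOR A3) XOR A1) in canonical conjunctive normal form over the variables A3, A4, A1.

(A3 OR A4 OR A1) AND (A3 OR NOT A4 OR NOT A1) AND (NOT A3 OR A4 OR NOT A1) AND (NOT A3 OR NOT A4 OR A1)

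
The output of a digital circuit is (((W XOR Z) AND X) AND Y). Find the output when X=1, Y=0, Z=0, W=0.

Substituting: (((0 XOR 0) AND 1) AND 0)
= 0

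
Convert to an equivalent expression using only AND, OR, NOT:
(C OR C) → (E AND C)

NOT (C OR C) OR (E AND C)
(Implication elimination: A → B = NOT A OR B)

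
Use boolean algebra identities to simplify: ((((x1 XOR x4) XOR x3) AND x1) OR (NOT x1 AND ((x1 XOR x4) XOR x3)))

By distribution ((E AND v) OR (E AND NOT v) = E):
= ((x1 XOR x4) XOR x3)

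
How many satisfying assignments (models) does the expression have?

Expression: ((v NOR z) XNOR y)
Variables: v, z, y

Satisfying assignments: (0,0,1), (0,1,0), (1,0,0), (1,1,0)
Count: 4 out of 8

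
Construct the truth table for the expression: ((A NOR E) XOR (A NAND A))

A | E | Output
--------------
0 | 0 | 0
0 | 1 | 1
1 | 0 | 0
1 | 1 | 0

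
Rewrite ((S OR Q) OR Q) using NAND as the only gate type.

((((S NAND S) NAND (Q NAND Q)) NAND ((S NAND S) NAND (Q NAND Q))) NAND (Q NAND Q))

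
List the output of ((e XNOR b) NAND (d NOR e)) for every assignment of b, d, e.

b | d | e | Output
------------------
0 | 0 | 0 | 0
0 | 0 | 1 | 1
0 | 1 | 0 | 1
0 | 1 | 1 | 1
1 | 0 | 0 | 1
1 | 0 | 1 | 1
1 | 1 | 0 | 1
1 | 1 | 1 | 1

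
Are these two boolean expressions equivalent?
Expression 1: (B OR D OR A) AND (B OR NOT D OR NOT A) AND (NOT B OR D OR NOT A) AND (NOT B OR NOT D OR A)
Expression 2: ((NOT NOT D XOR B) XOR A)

Yes, they are equivalent — the two output columns agree on all 8 assignments:
B | D | A | Expression 1 | Expression 2
---------------------------------------
0 | 0 | 0 | 0 | 0
0 | 0 | 1 | 1 | 1
0 | 1 | 0 | 1 | 1
0 | 1 | 1 | 0 | 0
1 | 0 | 0 | 1 | 1
1 | 0 | 1 | 0 | 0
1 | 1 | 0 | 0 | 0
1 | 1 | 1 | 1 | 1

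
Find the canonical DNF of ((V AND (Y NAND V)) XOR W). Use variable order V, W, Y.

(NOT V AND W AND NOT Y) OR (NOT V AND W AND Y) OR (V AND NOT W AND NOT Y) OR (V AND W AND Y)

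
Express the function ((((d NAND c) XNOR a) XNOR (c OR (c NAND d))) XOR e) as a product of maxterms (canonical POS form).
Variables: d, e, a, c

ΠM(0, 1, 6, 7, 8, 11, 13, 14) = (d OR e OR a OR c) AND (d OR e OR a OR NOT c) AND (d OR NOT e OR NOT a OR c) AND (d OR NOT e OR NOT a OR NOT c) AND (NOT d OR e OR a OR c) AND (NOT d OR e OR NOT a OR NOT c) AND (NOT d OR NOT e OR a OR NOT c) AND (NOT d OR NOT e OR NOT a OR c)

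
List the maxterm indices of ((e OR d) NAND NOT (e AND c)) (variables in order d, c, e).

ΠM(1, 4, 5, 6) = (d OR c OR NOT e) AND (NOT d OR c OR e) AND (NOT d OR c OR NOT e) AND (NOT d OR NOT c OR e)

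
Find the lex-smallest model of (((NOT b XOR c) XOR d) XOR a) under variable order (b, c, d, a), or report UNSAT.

b=0, c=0, d=0, a=0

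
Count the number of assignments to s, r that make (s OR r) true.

Satisfying assignments: (0,1), (1,0), (1,1)
Count: 3 out of 4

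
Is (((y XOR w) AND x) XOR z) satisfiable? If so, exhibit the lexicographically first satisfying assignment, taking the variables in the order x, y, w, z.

x=0, y=0, w=0, z=1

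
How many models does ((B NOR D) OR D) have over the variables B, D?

Satisfying assignments: (0,0), (0,1), (1,1)
Count: 3 out of 4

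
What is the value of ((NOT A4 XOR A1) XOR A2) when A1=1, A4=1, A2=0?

Substituting: ((NOT 1 XOR 1) XOR 0)
= 1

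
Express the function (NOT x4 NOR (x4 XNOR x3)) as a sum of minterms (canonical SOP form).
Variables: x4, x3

Σm(2) = (x4 AND NOT x3)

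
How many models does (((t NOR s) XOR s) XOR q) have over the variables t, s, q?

Satisfying assignments: (0,0,0), (0,1,0), (1,0,1), (1,1,0)
Count: 4 out of 8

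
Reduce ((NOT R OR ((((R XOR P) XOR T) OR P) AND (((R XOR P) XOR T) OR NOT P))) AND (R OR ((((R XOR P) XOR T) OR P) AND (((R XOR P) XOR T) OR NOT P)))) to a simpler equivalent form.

By distribution ((E OR v) AND (E OR NOT v) = E) then distribution ((E OR v) AND (E OR NOT v) = E):
= ((R XOR P) XOR T)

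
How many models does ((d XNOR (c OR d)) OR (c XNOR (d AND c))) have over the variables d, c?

Satisfying assignments: (0,0), (1,0), (1,1)
Count: 3 out of 4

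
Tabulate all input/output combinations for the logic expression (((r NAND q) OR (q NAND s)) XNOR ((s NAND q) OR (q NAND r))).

r | s | q | Output
------------------
0 | 0 | 0 | 1
0 | 0 | 1 | 1
0 | 1 | 0 | 1
0 | 1 | 1 | 1
1 | 0 | 0 | 1
1 | 0 | 1 | 1
1 | 1 | 0 | 1
1 | 1 | 1 | 1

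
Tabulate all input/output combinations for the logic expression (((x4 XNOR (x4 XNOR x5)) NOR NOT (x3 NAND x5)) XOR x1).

x3 | x1 | x5 | x4 | Output
--------------------------
0 | 0 | 0 | 0 | 1
0 | 0 | 0 | 1 | 1
0 | 0 | 1 | 0 | 0
0 | 0 | 1 | 1 | 0
0 | 1 | 0 | 0 | 0
0 | 1 | 0 | 1 | 0
0 | 1 | 1 | 0 | 1
0 | 1 | 1 | 1 | 1
1 | 0 | 0 | 0 | 1
1 | 0 | 0 | 1 | 1
1 | 0 | 1 | 0 | 0
1 | 0 | 1 | 1 | 0
1 | 1 | 0 | 0 | 0
1 | 1 | 0 | 1 | 0
1 | 1 | 1 | 0 | 1
1 | 1 | 1 | 1 | 1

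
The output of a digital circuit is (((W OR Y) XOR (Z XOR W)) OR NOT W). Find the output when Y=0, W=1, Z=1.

Substituting: (((1 OR 0) XOR (1 XOR 1)) OR NOT 1)
= 1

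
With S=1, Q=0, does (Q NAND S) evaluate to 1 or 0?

Substituting: (0 NAND 1)
= 1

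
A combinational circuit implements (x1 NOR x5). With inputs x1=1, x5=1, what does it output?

Substituting: (1 NOR 1)
= 0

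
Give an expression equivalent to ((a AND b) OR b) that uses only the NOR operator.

((((a NOR a) NOR (b NOR b)) NOR b) NOR (((a NOR a) NOR (b NOR b)) NOR b))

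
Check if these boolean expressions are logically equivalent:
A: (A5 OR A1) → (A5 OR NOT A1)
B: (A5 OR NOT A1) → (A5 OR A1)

No, Converse is not equivalent to original (counterexample: A1=0, A5=0, A3=0)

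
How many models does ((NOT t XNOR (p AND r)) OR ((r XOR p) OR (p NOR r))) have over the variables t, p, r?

Satisfying assignments: (0,0,0), (0,0,1), (0,1,0), (0,1,1), (1,0,0), (1,0,1), (1,1,0)
Count: 7 out of 8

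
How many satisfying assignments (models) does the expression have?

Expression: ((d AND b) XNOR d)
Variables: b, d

Satisfying assignments: (0,0), (1,0), (1,1)
Count: 3 out of 4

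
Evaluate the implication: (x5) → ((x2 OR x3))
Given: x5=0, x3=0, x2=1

Antecedent (x5) = 0; consequent ((x2 OR x3)) = 1.
0 → 1 = 1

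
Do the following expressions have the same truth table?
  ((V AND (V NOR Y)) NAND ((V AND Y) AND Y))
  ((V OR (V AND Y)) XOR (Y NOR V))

No. Counterexample: with Y=1, V=0, Expression 1 = 1 but Expression 2 = 0.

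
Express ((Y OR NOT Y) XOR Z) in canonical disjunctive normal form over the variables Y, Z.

(NOT Y AND NOT Z) OR (Y AND NOT Z)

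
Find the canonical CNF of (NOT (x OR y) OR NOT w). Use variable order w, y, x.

(NOT w OR y OR NOT x) AND (NOT w OR NOT y OR x) AND (NOT w OR NOT y OR NOT x)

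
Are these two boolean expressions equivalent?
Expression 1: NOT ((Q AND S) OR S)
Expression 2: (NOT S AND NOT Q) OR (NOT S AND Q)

Yes, they are equivalent — the two output columns agree on all 4 assignments:
S | Q | Expression 1 | Expression 2
-----------------------------------
0 | 0 | 1 | 1
0 | 1 | 1 | 1
1 | 0 | 0 | 0
1 | 1 | 0 | 0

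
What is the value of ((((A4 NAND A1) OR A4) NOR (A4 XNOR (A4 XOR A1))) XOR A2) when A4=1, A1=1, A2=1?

Substituting: ((((1 NAND 1) OR 1) NOR (1 XNOR (1 XOR 1))) XOR 1)
= 1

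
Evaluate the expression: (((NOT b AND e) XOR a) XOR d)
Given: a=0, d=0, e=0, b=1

Substituting: (((NOT 1 AND 0) XOR 0) XOR 0)
= 0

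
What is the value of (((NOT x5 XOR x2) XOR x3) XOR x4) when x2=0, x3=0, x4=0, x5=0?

Substituting: (((NOT 0 XOR 0) XOR 0) XOR 0)
= 1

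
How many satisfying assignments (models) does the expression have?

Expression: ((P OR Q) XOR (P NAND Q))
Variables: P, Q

Satisfying assignments: (0,0), (1,1)
Count: 2 out of 4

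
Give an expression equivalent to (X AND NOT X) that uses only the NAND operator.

((X NAND (X NAND X)) NAND (X NAND (X NAND X)))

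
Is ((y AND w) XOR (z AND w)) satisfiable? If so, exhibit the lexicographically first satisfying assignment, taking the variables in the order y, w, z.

y=0, w=1, z=1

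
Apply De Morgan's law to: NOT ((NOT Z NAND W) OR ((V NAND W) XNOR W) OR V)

NOT (NOT Z NAND W) AND NOT ((V NAND W) XNOR W) AND NOT V
De Morgan's: NOT(OR of terms) = AND of negations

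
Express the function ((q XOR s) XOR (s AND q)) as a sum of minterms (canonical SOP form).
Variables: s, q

Σm(1, 2, 3) = (NOT s AND q) OR (s AND NOT q) OR (s AND q)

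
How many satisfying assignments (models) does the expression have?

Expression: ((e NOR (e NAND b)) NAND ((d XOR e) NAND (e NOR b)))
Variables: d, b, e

Satisfying assignments: (0,0,0), (0,0,1), (0,1,0), (0,1,1), (1,0,0), (1,0,1), (1,1,0), (1,1,1)
Count: 8 out of 8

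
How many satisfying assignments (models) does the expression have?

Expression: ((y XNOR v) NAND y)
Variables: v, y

Satisfying assignments: (0,0), (0,1), (1,0)
Count: 3 out of 4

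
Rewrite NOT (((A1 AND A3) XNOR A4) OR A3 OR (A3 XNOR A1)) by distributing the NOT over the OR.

NOT ((A1 AND A3) XNOR A4) AND NOT A3 AND NOT (A3 XNOR A1)
De Morgan's: NOT(OR of terms) = AND of negations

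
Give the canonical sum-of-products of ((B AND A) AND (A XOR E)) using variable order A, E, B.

Σm(5) = (A AND NOT E AND B)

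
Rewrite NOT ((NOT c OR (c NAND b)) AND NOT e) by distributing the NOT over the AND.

NOT (NOT c OR (c NAND b)) OR e
De Morgan's: NOT(AND of terms) = OR of negations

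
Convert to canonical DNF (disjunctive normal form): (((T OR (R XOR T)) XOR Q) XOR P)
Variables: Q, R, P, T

(NOT Q AND NOT R AND NOT P AND T) OR (NOT Q AND NOT R AND P AND NOT T) OR (NOT Q AND R AND NOT P AND NOT T) OR (NOT Q AND R AND NOT P AND T) OR (Q AND NOT R AND NOT P AND NOT T) OR (Q AND NOT R AND P AND T) OR (Q AND R AND P AND NOT T) OR (Q AND R AND P AND T)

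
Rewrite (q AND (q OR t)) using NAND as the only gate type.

((q NAND ((q NAND q) NAND (t NAND t))) NAND (q NAND ((q NAND q) NAND (t NAND t))))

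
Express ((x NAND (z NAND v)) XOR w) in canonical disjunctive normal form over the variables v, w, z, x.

(NOT v AND NOT w AND NOT z AND NOT x) OR (NOT v AND NOT w AND z AND NOT x) OR (NOT v AND w AND NOT z AND x) OR (NOT v AND w AND z AND x) OR (v AND NOT w AND NOT z AND NOT x) OR (v AND NOT w AND z AND NOT x) OR (v AND NOT w AND z AND x) OR (v AND w AND NOT z AND x)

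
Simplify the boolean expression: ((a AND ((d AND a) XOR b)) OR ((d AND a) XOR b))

By absorption (E OR (E AND v) = E):
= ((d AND a) XOR b)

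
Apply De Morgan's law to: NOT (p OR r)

NOT p AND NOT r
De Morgan's: NOT(OR of terms) = AND of negations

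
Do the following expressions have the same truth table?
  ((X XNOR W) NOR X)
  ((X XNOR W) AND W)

No. Counterexample: with W=1, X=0, Expression 1 = 1 but Expression 2 = 0.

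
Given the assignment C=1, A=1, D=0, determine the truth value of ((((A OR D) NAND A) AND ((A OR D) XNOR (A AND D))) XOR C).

Substituting: ((((1 OR 0) NAND 1) AND ((1 OR 0) XNOR (1 AND 0))) XOR 1)
= 1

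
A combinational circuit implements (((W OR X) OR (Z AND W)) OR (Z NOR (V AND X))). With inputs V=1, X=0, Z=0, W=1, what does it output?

Substituting: (((1 OR 0) OR (0 AND 1)) OR (0 NOR (1 AND 0)))
= 1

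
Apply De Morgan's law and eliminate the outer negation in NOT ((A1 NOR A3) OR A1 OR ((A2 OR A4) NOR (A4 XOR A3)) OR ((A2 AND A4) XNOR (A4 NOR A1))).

NOT (A1 NOR A3) AND NOT A1 AND NOT ((A2 OR A4) NOR (A4 XOR A3)) AND NOT ((A2 AND A4) XNOR (A4 NOR A1))
De Morgan's: NOT(OR of terms) = AND of negations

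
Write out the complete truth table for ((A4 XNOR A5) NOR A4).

A5 | A4 | Output
----------------
0 | 0 | 0
0 | 1 | 0
1 | 0 | 1
1 | 1 | 0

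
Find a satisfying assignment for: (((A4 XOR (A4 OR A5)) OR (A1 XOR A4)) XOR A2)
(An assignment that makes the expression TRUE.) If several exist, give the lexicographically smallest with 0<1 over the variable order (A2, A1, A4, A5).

A2=0, A1=0, A4=0, A5=1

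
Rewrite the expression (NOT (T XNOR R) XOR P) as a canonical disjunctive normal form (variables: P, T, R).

(NOT P AND NOT T AND R) OR (NOT P AND T AND NOT R) OR (P AND NOT T AND NOT R) OR (P AND T AND R)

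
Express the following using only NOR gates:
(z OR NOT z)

((z NOR (z NOR z)) NOR (z NOR (z NOR z)))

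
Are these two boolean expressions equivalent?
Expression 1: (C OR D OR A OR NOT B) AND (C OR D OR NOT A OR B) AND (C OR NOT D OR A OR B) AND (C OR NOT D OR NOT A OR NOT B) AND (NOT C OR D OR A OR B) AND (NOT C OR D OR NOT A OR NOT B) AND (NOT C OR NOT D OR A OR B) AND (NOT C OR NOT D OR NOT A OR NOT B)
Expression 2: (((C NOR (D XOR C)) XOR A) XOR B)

Yes, they are equivalent — the two output columns agree on all 16 assignments:
C | D | A | B | Expression 1 | Expression 2
-------------------------------------------
0 | 0 | 0 | 0 | 1 | 1
0 | 0 | 0 | 1 | 0 | 0
0 | 0 | 1 | 0 | 0 | 0
0 | 0 | 1 | 1 | 1 | 1
0 | 1 | 0 | 0 | 0 | 0
0 | 1 | 0 | 1 | 1 | 1
0 | 1 | 1 | 0 | 1 | 1
0 | 1 | 1 | 1 | 0 | 0
1 | 0 | 0 | 0 | 0 | 0
1 | 0 | 0 | 1 | 1 | 1
1 | 0 | 1 | 0 | 1 | 1
1 | 0 | 1 | 1 | 0 | 0
1 | 1 | 0 | 0 | 0 | 0
1 | 1 | 0 | 1 | 1 | 1
1 | 1 | 1 | 0 | 1 | 1
1 | 1 | 1 | 1 | 0 | 0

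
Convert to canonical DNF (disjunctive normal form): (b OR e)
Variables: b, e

(NOT b AND e) OR (b AND NOT e) OR (b AND e)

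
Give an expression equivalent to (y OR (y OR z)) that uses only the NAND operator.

((y NAND y) NAND (((y NAND y) NAND (z NAND z)) NAND ((y NAND y) NAND (z NAND z))))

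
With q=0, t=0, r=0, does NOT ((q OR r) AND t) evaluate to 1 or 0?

Substituting: NOT ((0 OR 0) AND 0)
= 1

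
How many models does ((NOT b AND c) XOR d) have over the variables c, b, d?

Satisfying assignments: (0,0,1), (0,1,1), (1,0,0), (1,1,1)
Count: 4 out of 8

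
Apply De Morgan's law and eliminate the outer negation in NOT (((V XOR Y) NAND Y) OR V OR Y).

NOT ((V XOR Y) NAND Y) AND NOT V AND NOT Y
De Morgan's: NOT(OR of terms) = AND of negations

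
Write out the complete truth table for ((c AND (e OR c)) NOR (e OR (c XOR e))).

e | c | Output
--------------
0 | 0 | 1
0 | 1 | 0
1 | 0 | 0
1 | 1 | 0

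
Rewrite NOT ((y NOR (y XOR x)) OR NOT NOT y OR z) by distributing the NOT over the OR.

NOT (y NOR (y XOR x)) AND NOT y AND NOT z
De Morgan's: NOT(OR of terms) = AND of negations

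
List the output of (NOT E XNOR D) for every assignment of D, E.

D | E | Output
--------------
0 | 0 | 0
0 | 1 | 1
1 | 0 | 1
1 | 1 | 0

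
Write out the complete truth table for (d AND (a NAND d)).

d | a | Output
--------------
0 | 0 | 0
0 | 1 | 0
1 | 0 | 1
1 | 1 | 0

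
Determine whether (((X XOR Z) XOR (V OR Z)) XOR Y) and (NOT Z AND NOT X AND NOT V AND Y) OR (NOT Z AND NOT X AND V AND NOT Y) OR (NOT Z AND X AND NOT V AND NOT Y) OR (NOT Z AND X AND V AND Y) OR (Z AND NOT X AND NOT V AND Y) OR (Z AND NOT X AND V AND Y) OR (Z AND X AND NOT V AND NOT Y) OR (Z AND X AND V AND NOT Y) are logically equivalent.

Yes, they are equivalent — the two output columns agree on all 16 assignments:
Z | X | V | Y | Expression 1 | Expression 2
-------------------------------------------
0 | 0 | 0 | 0 | 0 | 0
0 | 0 | 0 | 1 | 1 | 1
0 | 0 | 1 | 0 | 1 | 1
0 | 0 | 1 | 1 | 0 | 0
0 | 1 | 0 | 0 | 1 | 1
0 | 1 | 0 | 1 | 0 | 0
0 | 1 | 1 | 0 | 0 | 0
0 | 1 | 1 | 1 | 1 | 1
1 | 0 | 0 | 0 | 0 | 0
1 | 0 | 0 | 1 | 1 | 1
1 | 0 | 1 | 0 | 0 | 0
1 | 0 | 1 | 1 | 1 | 1
1 | 1 | 0 | 0 | 1 | 1
1 | 1 | 0 | 1 | 0 | 0
1 | 1 | 1 | 0 | 1 | 1
1 | 1 | 1 | 1 | 0 | 0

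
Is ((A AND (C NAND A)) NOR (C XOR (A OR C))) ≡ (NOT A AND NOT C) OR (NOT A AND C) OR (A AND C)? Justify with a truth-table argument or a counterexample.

Yes, they are equivalent — the two output columns agree on all 4 assignments:
A | C | Expression 1 | Expression 2
-----------------------------------
0 | 0 | 1 | 1
0 | 1 | 1 | 1
1 | 0 | 0 | 0
1 | 1 | 1 | 1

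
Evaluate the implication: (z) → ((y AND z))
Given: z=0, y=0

Antecedent (z) = 0; consequent ((y AND z)) = 0.
0 → 0 = 1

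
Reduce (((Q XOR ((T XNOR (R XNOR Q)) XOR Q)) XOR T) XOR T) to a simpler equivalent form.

By XOR self-cancellation ((E XOR v) XOR v = E) then XOR self-cancellation ((E XOR v) XOR v = E):
= (T XNOR (R XNOR Q))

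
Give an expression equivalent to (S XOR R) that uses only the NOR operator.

((((S NOR R) NOR (S NOR R)) NOR ((S NOR R) NOR (S NOR R))) NOR ((((S NOR S) NOR (R NOR R)) NOR ((S NOR S) NOR (R NOR R))) NOR (((S NOR S) NOR (R NOR R)) NOR ((S NOR S) NOR (R NOR R)))))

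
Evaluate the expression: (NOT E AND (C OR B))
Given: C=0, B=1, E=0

Substituting: (NOT 0 AND (0 OR 1))
= 1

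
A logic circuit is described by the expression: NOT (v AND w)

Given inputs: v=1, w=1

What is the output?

Substituting: NOT (1 AND 1)
= 0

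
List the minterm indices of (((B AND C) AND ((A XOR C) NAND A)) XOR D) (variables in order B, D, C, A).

Σm(4, 5, 6, 7, 10, 11, 12, 13) = (NOT B AND D AND NOT C AND NOT A) OR (NOT B AND D AND NOT C AND A) OR (NOT B AND D AND C AND NOT A) OR (NOT B AND D AND C AND A) OR (B AND NOT D AND C AND NOT A) OR (B AND NOT D AND C AND A) OR (B AND D AND NOT C AND NOT A) OR (B AND D AND NOT C AND A)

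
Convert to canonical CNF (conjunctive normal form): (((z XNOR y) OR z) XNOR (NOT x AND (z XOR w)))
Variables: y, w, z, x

(y OR w OR z OR x) AND (y OR w OR z OR NOT x) AND (y OR w OR NOT z OR NOT x) AND (y OR NOT w OR z OR NOT x) AND (y OR NOT w OR NOT z OR x) AND (y OR NOT w OR NOT z OR NOT x) AND (NOT y OR w OR NOT z OR NOT x) AND (NOT y OR NOT w OR z OR x) AND (NOT y OR NOT w OR NOT z OR x) AND (NOT y OR NOT w OR NOT z OR NOT x)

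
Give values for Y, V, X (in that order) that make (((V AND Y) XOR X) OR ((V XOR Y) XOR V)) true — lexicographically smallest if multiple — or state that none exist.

Y=0, V=0, X=1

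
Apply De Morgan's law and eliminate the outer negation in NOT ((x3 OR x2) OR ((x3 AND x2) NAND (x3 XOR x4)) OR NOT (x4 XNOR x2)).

NOT (x3 OR x2) AND NOT ((x3 AND x2) NAND (x3 XOR x4)) AND (x4 XNOR x2)
De Morgan's: NOT(OR of terms) = AND of negations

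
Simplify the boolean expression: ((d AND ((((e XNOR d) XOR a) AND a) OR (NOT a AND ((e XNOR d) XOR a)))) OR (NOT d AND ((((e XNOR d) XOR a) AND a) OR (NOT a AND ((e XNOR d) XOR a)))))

By distribution ((E AND v) OR (E AND NOT v) = E) then distribution ((E AND v) OR (E AND NOT v) = E):
= ((e XNOR d) XOR a)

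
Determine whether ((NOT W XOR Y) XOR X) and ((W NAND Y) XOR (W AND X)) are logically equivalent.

No. Counterexample: with Y=0, W=0, X=1, Expression 1 = 0 but Expression 2 = 1.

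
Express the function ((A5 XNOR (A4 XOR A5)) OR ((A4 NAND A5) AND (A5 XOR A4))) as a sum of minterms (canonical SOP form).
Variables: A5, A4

Σm(0, 1, 2) = (NOT A5 AND NOT A4) OR (NOT A5 AND A4) OR (A5 AND NOT A4)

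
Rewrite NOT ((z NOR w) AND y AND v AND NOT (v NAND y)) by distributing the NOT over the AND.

NOT (z NOR w) OR NOT y OR NOT v OR (v NAND y)
De Morgan's: NOT(AND of terms) = OR of negations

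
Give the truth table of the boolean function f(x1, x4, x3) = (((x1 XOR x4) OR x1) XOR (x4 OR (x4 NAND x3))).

x1 | x4 | x3 | Output
---------------------
0 | 0 | 0 | 1
0 | 0 | 1 | 1
0 | 1 | 0 | 0
0 | 1 | 1 | 0
1 | 0 | 0 | 0
1 | 0 | 1 | 0
1 | 1 | 0 | 0
1 | 1 | 1 | 0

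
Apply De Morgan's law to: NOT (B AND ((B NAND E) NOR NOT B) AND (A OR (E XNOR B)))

NOT B OR NOT ((B NAND E) NOR NOT B) OR NOT (A OR (E XNOR B))
De Morgan's: NOT(AND of terms) = OR of negations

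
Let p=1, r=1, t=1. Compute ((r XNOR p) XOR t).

Substituting: ((1 XNOR 1) XOR 1)
= 0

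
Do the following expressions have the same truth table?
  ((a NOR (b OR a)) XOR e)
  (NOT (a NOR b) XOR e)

No. Counterexample: with e=0, b=0, a=0, Expression 1 = 1 but Expression 2 = 0.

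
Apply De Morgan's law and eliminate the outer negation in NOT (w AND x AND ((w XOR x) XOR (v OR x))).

NOT w OR NOT x OR NOT ((w XOR x) XOR (v OR x))
De Morgan's: NOT(AND of terms) = OR of negations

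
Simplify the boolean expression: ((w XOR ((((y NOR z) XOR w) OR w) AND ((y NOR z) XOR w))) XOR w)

By XOR self-cancellation ((E XOR v) XOR v = E) then absorption (E AND (E OR v) = E):
= ((y NOR z) XOR w)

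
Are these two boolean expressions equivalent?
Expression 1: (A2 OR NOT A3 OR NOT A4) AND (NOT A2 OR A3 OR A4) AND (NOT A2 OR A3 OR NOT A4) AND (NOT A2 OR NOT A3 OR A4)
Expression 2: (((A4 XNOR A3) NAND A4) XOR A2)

Yes, they are equivalent — the two output columns agree on all 8 assignments:
A2 | A3 | A4 | Expression 1 | Expression 2
------------------------------------------
0 | 0 | 0 | 1 | 1
0 | 0 | 1 | 1 | 1
0 | 1 | 0 | 1 | 1
0 | 1 | 1 | 0 | 0
1 | 0 | 0 | 0 | 0
1 | 0 | 1 | 0 | 0
1 | 1 | 0 | 0 | 0
1 | 1 | 1 | 1 | 1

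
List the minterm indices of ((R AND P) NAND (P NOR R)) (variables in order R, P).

Σm(0, 1, 2, 3) = (NOT R AND NOT P) OR (NOT R AND P) OR (R AND NOT P) OR (R AND P)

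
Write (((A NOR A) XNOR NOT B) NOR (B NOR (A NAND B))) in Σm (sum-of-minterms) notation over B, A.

Σm(1, 2) = (NOT B AND A) OR (B AND NOT A)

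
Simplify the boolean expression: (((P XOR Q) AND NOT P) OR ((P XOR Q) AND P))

By distribution ((E AND v) OR (E AND NOT v) = E):
= (P XOR Q)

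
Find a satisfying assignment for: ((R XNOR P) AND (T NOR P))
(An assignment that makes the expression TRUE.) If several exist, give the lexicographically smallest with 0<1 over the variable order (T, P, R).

T=0, P=0, R=0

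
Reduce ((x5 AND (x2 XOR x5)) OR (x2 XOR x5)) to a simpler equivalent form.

By absorption (E OR (E AND v) = E):
= (x2 XOR x5)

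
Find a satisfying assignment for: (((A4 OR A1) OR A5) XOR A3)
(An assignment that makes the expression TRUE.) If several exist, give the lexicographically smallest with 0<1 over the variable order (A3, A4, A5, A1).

A3=0, A4=0, A5=0, A1=1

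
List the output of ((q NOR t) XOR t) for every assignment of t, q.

t | q | Output
--------------
0 | 0 | 1
0 | 1 | 0
1 | 0 | 1
1 | 1 | 1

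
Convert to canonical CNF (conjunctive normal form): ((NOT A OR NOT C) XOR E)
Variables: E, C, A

(E OR NOT C OR NOT A) AND (NOT E OR C OR A) AND (NOT E OR C OR NOT A) AND (NOT E OR NOT C OR A)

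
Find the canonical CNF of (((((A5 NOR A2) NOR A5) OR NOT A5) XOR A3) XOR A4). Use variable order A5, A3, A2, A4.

(A5 OR A3 OR A2 OR NOT A4) AND (A5 OR A3 OR NOT A2 OR NOT A4) AND (A5 OR NOT A3 OR A2 OR A4) AND (A5 OR NOT A3 OR NOT A2 OR A4) AND (NOT A5 OR A3 OR A2 OR A4) AND (NOT A5 OR A3 OR NOT A2 OR A4) AND (NOT A5 OR NOT A3 OR A2 OR NOT A4) AND (NOT A5 OR NOT A3 OR NOT A2 OR NOT A4)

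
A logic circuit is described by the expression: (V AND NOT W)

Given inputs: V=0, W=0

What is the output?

Substituting: (0 AND NOT 0)
= 0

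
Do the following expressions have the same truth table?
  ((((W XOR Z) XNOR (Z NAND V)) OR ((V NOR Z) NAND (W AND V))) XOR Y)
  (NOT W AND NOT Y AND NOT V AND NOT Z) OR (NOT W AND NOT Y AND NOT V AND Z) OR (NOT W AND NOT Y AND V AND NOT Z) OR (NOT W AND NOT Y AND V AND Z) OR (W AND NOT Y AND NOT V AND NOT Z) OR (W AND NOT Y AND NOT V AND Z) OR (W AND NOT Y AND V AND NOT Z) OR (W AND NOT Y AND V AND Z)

Yes, they are equivalent — the two output columns agree on all 16 assignments:
W | Y | V | Z | Expression 1 | Expression 2
-------------------------------------------
0 | 0 | 0 | 0 | 1 | 1
0 | 0 | 0 | 1 | 1 | 1
0 | 0 | 1 | 0 | 1 | 1
0 | 0 | 1 | 1 | 1 | 1
0 | 1 | 0 | 0 | 0 | 0
0 | 1 | 0 | 1 | 0 | 0
0 | 1 | 1 | 0 | 0 | 0
0 | 1 | 1 | 1 | 0 | 0
1 | 0 | 0 | 0 | 1 | 1
1 | 0 | 0 | 1 | 1 | 1
1 | 0 | 1 | 0 | 1 | 1
1 | 0 | 1 | 1 | 1 | 1
1 | 1 | 0 | 0 | 0 | 0
1 | 1 | 0 | 1 | 0 | 0
1 | 1 | 1 | 0 | 0 | 0
1 | 1 | 1 | 1 | 0 | 0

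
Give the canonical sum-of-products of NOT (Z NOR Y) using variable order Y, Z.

Σm(1, 2, 3) = (NOT Y AND Z) OR (Y AND NOT Z) OR (Y AND Z)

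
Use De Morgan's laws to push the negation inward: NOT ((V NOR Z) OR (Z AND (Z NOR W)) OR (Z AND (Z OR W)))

NOT (V NOR Z) AND NOT (Z AND (Z NOR W)) AND NOT (Z AND (Z OR W))
De Morgan's: NOT(OR of terms) = AND of negations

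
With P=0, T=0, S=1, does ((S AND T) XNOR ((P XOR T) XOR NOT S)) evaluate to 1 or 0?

Substituting: ((1 AND 0) XNOR ((0 XOR 0) XOR NOT 1))
= 1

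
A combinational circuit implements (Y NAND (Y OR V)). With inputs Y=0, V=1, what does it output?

Substituting: (0 NAND (0 OR 1))
= 1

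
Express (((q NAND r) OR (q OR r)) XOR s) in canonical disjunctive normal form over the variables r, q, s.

(NOT r AND NOT q AND NOT s) OR (NOT r AND q AND NOT s) OR (r AND NOT q AND NOT s) OR (r AND q AND NOT s)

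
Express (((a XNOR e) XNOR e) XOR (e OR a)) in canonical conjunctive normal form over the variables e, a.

(e OR a) AND (e OR NOT a) AND (NOT e OR NOT a)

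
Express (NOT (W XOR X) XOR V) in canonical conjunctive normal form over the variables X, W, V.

(X OR W OR NOT V) AND (X OR NOT W OR V) AND (NOT X OR W OR V) AND (NOT X OR NOT W OR NOT V)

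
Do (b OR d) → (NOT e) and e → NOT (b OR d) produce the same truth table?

Yes, Contrapositive is always equivalent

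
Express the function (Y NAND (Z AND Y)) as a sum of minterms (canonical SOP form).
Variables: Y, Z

Σm(0, 1, 2) = (NOT Y AND NOT Z) OR (NOT Y AND Z) OR (Y AND NOT Z)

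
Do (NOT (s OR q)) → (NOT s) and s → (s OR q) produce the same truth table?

Yes, Contrapositive is always equivalent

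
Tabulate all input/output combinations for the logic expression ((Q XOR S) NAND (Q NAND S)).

Q | S | Output
--------------
0 | 0 | 1
0 | 1 | 0
1 | 0 | 0
1 | 1 | 1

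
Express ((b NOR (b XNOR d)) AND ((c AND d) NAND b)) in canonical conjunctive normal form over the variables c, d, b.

(c OR d OR b) AND (c OR d OR NOT b) AND (c OR NOT d OR NOT b) AND (NOT c OR d OR b) AND (NOT c OR d OR NOT b) AND (NOT c OR NOT d OR NOT b)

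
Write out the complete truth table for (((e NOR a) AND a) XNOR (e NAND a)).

a | e | Output
--------------
0 | 0 | 0
0 | 1 | 0
1 | 0 | 0
1 | 1 | 1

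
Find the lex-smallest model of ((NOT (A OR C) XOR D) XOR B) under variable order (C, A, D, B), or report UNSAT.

C=0, A=0, D=0, B=0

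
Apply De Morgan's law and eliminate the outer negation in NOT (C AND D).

NOT C OR NOT D
De Morgan's: NOT(AND of terms) = OR of negations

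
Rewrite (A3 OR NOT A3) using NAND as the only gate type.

((A3 NAND A3) NAND ((A3 NAND A3) NAND (A3 NAND A3)))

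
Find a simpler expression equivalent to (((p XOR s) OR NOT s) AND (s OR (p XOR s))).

By distribution ((E OR v) AND (E OR NOT v) = E):
= (p XOR s)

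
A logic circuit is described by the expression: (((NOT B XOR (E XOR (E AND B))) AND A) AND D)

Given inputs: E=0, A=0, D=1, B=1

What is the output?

Substituting: (((NOT 1 XOR (0 XOR (0 AND 1))) AND 0) AND 1)
= 0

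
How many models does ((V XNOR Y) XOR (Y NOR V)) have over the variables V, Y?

Satisfying assignments: (1,1)
Count: 1 out of 4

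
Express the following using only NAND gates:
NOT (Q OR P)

(((Q NAND Q) NAND (P NAND P)) NAND ((Q NAND Q) NAND (P NAND P)))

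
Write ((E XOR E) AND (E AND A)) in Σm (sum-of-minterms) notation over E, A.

Σm() = FALSE (no minterms)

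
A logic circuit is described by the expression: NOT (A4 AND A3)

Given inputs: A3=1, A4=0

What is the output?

Substituting: NOT (0 AND 1)
= 1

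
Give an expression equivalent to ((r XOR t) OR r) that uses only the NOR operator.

((((((r NOR t) NOR (r NOR t)) NOR ((r NOR t) NOR (r NOR t))) NOR ((((r NOR r) NOR (t NOR t)) NOR ((r NOR r) NOR (t NOR t))) NOR (((r NOR r) NOR (t NOR t)) NOR ((r NOR r) NOR (t NOR t))))) NOR r) NOR (((((r NOR t) NOR (r NOR t)) NOR ((r NOR t) NOR (r NOR t))) NOR ((((r NOR r) NOR (t NOR t)) NOR ((r NOR r) NOR (t NOR t))) NOR (((r NOR r) NOR (t NOR t)) NOR ((r NOR r) NOR (t NOR t))))) NOR r))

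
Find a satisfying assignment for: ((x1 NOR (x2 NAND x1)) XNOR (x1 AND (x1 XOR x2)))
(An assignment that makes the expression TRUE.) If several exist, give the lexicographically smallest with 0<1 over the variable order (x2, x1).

x2=0, x1=0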